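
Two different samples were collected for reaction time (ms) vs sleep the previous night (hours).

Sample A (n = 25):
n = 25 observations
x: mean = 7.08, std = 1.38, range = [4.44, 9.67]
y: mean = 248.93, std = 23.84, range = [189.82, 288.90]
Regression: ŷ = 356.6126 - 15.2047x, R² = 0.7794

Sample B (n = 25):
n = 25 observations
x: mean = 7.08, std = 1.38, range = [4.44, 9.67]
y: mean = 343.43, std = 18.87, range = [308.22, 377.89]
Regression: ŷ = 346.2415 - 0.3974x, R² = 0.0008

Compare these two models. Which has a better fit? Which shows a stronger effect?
Model A has the better fit (R² = 0.7794 vs 0.0008). Model A shows the stronger effect (|β₁| = 15.2047 vs 0.3974).

Model Comparison:

Goodness of fit (R²):
- Model A: R² = 0.7794 → 77.94% of variance in reaction time explained
- Model B: R² = 0.0008 → 0.08% of variance in reaction time explained
- 0.7794 > 0.0008 → Model A has the better fit

Which has the larger per-hour effect? (|β₁|)
- Model A: β₁ = -15.2047 → predicted reaction time falls 15.2047 ms per additional hour of sleep
- Model B: β₁ = -0.3974 → predicted reaction time falls 0.3974 ms per additional hour of sleep
- |-15.2047| > |-0.3974| → Model A shows the stronger marginal effect

Note: A better fit (higher R²) doesn't necessarily mean a more important relationship.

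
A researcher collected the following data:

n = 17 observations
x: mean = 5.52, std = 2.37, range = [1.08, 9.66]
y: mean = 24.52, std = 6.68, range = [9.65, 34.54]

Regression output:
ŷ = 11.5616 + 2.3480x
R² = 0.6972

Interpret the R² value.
About 69.72% of the variability in y is accounted for by the regression on x (R² = 0.6972) — a moderate linear fit.

R² (coefficient of determination) measures the proportion of variance in y explained by the regression model.

Here R² = 0.6972:
- Explained: 69.72% of the variation in y
- Unexplained (residual): 100% − 69.72% = 30.28%
- Rule of thumb (below 0.3 weak; 0.3 to below 0.7 moderate; 0.7 and above strong) → moderate

Equivalently, for simple linear regression R² = r², so |r| = √0.6972 ≈ 0.8350.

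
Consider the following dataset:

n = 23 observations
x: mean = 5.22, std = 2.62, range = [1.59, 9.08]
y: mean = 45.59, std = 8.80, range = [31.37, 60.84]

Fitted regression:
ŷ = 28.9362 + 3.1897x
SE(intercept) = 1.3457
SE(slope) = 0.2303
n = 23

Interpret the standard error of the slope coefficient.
The slope 3.1897 is pinned down to within about ±0.2303 (one SE) by these data — relative uncertainty 7.2%, i.e. precise.

SE(β̂₁) = s / √Sxx, where s is the residual standard deviation and Sxx = Σ(x − x̄)². It is the yardstick for how far β̂₁ = 3.1897 could plausibly be from the true slope.

Relative precision:
- SE / |β̂₁| = 0.2303 / 3.1897 = 7.2%
- Rule of thumb (under 20%: precise; 20% to under 50%: moderately precise; 50% or more: imprecise) → precise

Rough 95% range (±2 SE): 3.1897 ± 0.4606 → (2.7291, 3.6503).

What drives SE(β̂₁): larger n (here n = 23) → smaller SE; wider spread of x values → smaller SE.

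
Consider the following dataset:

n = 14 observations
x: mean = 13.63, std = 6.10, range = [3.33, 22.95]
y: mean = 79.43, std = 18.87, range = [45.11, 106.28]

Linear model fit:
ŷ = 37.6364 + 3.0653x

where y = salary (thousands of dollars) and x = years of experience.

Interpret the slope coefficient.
On average, salary is about 3.0653 thousand dollars higher for every extra year of experience.

β₁ = 3.0653 is the change in predicted salary (thousand dollars) per additional year of experience.

Interpretation:
- Experience up by 1 year → predicted salary increases by 3.0653 thousand dollars
- This is a linear approximation: the same per-unit change is assumed across the whole observed x range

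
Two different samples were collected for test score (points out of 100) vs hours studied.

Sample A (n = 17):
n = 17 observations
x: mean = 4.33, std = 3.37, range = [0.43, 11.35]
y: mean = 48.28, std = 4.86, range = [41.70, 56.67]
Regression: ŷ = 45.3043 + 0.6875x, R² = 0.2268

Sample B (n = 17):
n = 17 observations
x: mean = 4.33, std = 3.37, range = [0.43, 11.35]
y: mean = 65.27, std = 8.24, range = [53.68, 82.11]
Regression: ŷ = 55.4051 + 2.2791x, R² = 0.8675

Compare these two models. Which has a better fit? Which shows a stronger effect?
Model B has the better fit (R² = 0.8675 vs 0.2268). Model B shows the stronger effect (|β₁| = 2.2791 vs 0.6875).

Model Comparison:

Goodness of fit (R²):
- Model A: R² = 0.2268 → 22.68% of variance in test score explained
- Model B: R² = 0.8675 → 86.75% of variance in test score explained
- 0.8675 > 0.2268 → Model B has the better fit

Which has the larger per-hour effect? (|β₁|)
- Model A: β₁ = 0.6875 → predicted test score rises 0.6875 points per additional hour of study time
- Model B: β₁ = 2.2791 → predicted test score rises 2.2791 points per additional hour of study time
- |0.6875| < |2.2791| → Model B shows the stronger marginal effect

Note: R² measures how tightly points cluster around the line; β₁ measures how steep the line is — they answer different questions.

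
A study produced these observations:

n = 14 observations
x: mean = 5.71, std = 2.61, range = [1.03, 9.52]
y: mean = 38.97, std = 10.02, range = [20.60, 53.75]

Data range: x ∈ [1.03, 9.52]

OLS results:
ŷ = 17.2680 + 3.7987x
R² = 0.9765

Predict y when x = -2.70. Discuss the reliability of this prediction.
The equation gives ŷ = 7.0115; however x = -2.70 is 3.73 units below the observed range, so this extrapolated value should not be trusted.

Prediction calculation:
ŷ = 17.2680 + 3.7987 × (-2.70)
ŷ = 7.0115

Reliability:
- Data range: x ∈ [1.03, 9.52]
- Prediction point: x = -2.70 is 3.73 units below the observed range → this is EXTRAPOLATION, not interpolation

Why that matters here:
- The standard error of prediction grows with (x − x̄)², and x = -2.70 is far from x̄ = 5.71
- Real relationships often flatten, saturate, or turn nonlinear at extremes
- There are no observations near this x to validate the fitted line there

The R² = 0.9765 only validates the fit within [1.03, 9.52]; treat ŷ = 7.0115 with caution.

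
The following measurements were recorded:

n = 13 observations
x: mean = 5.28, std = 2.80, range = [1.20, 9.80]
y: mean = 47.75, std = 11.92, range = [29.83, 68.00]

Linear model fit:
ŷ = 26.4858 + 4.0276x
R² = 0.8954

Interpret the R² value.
The model explains 89.54% of the variance in y (R² = 0.8954), leaving 10.46% unexplained; the fit is strong.

R² (coefficient of determination) measures the proportion of variance in y explained by the regression model.

Here R² = 0.8954:
- Explained: 89.54% of the variation in y
- Unexplained (residual): 100% − 89.54% = 10.46%
- Rule of thumb (below 0.3 weak; 0.3 to below 0.7 moderate; 0.7 and above strong) → strong

Calculation: R² = 1 − (SS_res / SS_tot), where SS_res is the sum of squared residuals and SS_tot the total sum of squares.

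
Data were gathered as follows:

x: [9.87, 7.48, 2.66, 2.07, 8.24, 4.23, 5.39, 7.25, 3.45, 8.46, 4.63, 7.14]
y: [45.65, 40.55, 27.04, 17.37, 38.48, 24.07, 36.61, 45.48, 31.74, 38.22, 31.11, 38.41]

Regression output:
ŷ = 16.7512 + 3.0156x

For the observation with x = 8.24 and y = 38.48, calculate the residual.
Residual = -3.1197

The residual is the difference between the actual value and the predicted value:

Residual = y - ŷ

Step 1: Calculate predicted value
ŷ = 16.7512 + 3.0156 × 8.24
ŷ = 41.5997

Step 2: Calculate residual
Residual = 38.48 - 41.5997
Residual = -3.1197

The residual is negative, so the observed y = 38.48 sits below the regression line (the line overestimates it by 3.1197).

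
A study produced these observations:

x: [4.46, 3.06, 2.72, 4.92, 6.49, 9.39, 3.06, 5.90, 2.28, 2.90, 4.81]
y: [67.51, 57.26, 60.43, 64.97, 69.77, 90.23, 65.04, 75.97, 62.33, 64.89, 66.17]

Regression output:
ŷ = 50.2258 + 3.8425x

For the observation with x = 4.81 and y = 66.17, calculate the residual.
Residual = -2.5382

The residual is the difference between the actual value and the predicted value:

Residual = y - ŷ

Step 1: Calculate predicted value
ŷ = 50.2258 + 3.8425 × 4.81
ŷ = 68.7082

Step 2: Calculate residual
Residual = 66.17 - 68.7082
Residual = -2.5382

Interpretation: the model overestimates the actual value by 2.5382 at this point (negative residual → observation lies below the fitted line).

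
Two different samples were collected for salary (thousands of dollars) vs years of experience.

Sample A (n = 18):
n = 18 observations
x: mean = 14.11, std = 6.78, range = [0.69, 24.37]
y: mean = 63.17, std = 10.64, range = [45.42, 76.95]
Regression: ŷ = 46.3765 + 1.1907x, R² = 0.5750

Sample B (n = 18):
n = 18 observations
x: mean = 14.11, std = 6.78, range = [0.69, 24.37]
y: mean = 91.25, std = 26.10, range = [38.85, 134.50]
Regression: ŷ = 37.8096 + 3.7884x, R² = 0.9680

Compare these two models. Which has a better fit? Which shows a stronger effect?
Model B has the better fit (R² = 0.9680 vs 0.5750). Model B shows the stronger effect (|β₁| = 3.7884 vs 1.1907).

Model Comparison:

Which explains more variance? (R²)
- Model A: R² = 0.5750 → 57.50% of variance in salary explained
- Model B: R² = 0.9680 → 96.80% of variance in salary explained
- 0.9680 > 0.5750 → Model B has the better fit

Effect size (slope magnitude):
- Model A: β₁ = 1.1907 → predicted salary rises 1.1907 thousand dollars per additional year of experience
- Model B: β₁ = 3.7884 → predicted salary rises 3.7884 thousand dollars per additional year of experience
- |1.1907| < |3.7884| → Model B shows the stronger marginal effect

Notes:
- R² measures how tightly points cluster around the line; β₁ measures how steep the line is — they answer different questions.
- The two samples could reflect different populations, time periods, or measurement quality.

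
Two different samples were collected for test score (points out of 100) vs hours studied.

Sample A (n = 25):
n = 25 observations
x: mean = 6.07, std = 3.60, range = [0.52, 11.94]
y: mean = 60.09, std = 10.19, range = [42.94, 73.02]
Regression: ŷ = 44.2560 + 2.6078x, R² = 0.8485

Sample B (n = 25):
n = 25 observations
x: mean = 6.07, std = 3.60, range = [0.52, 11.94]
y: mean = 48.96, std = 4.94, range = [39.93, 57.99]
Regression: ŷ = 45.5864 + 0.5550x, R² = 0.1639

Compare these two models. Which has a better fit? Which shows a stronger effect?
Model A has the better fit (R² = 0.8485 vs 0.1639). Model A shows the stronger effect (|β₁| = 2.6078 vs 0.5550).

Model Comparison:

Goodness of fit (R²):
- Model A: R² = 0.8485 → 84.85% of variance in test score explained
- Model B: R² = 0.1639 → 16.39% of variance in test score explained
- 0.8485 > 0.1639 → Model A has the better fit

Which has the larger per-hour effect? (|β₁|)
- Model A: β₁ = 2.6078 → predicted test score rises 2.6078 points per additional hour of study time
- Model B: β₁ = 0.5550 → predicted test score rises 0.5550 points per additional hour of study time
- |2.6078| > |0.5550| → Model A shows the stronger marginal effect

Note: A steeper slope doesn't make a better model if the scatter around the line is large.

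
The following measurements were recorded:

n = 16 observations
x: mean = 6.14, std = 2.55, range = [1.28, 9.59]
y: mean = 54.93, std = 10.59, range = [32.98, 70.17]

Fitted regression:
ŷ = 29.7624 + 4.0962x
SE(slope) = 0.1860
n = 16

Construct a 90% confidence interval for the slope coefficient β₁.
The 90% CI for β₁ is (3.7686, 4.4238)

Confidence interval for the slope:

The 90% CI for β₁ is: β̂₁ ± t*(α/2, n-2) × SE(β̂₁)

Step 1: Find critical t-value
- Confidence level = 0.9
- Degrees of freedom = n - 2 = 16 - 2 = 14
- t*(α/2, 14) = 1.7613

Step 2: Calculate margin of error
Margin = 1.7613 × 0.1860 = 0.3276

Step 3: Construct interval
CI = 4.0962 ± 0.3276
CI = (3.7686, 4.4238)

Interpretation: each one-unit increase in x is associated with a change in mean y of between 3.7686 and 4.4238, with 90% confidence.
Since 0 is outside the interval, a two-sided test at α = 0.10 would reject H₀: β₁ = 0.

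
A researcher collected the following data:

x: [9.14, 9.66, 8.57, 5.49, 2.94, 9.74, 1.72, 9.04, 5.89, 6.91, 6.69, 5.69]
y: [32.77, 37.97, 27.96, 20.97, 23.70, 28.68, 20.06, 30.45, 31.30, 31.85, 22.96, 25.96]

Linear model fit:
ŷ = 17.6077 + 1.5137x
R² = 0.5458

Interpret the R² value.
The model explains 54.58% of the variance in y (R² = 0.5458), leaving 45.42% unexplained; the fit is moderate.

The coefficient of determination R² is the fraction of the total variation in y that the fitted line accounts for.

Here R² = 0.5458:
- Explained: 54.58% of the variation in y
- Unexplained (residual): 100% − 54.58% = 45.42%
- Rule of thumb (below 0.3 weak; 0.3 to below 0.7 moderate; 0.7 and above strong) → moderate

Note: R² says nothing about causation, and a high R² does not by itself mean the linear form is appropriate — check the residuals.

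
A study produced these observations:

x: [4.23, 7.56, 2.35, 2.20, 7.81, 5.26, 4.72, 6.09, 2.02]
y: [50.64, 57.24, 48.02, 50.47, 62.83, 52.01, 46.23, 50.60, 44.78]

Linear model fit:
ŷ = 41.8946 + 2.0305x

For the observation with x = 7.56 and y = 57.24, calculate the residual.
Residual = -0.0052

The residual is the difference between the actual value and the predicted value:

Residual = y - ŷ

Step 1: Calculate predicted value
ŷ = 41.8946 + 2.0305 × 7.56
ŷ = 57.2452

Step 2: Calculate residual
Residual = 57.24 - 57.2452
Residual = -0.0052

The residual is negative, so the observed y = 57.24 sits below the regression line (the line overestimates it by 0.0052).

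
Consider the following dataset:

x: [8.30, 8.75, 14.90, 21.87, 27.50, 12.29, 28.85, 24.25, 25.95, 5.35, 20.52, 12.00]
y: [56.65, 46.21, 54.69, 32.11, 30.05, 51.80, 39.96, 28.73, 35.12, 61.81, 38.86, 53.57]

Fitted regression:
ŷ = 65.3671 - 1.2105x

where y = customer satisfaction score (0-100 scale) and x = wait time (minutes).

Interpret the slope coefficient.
For each additional minute of wait time, predicted satisfaction score decreases by approximately 1.2105 points.

The slope β₁ = -1.2105 gives the rate at which the fitted satisfaction score changes with wait time.

Interpretation:
- Wait time up by 1 minute → predicted satisfaction score decreases by 1.2105 points
- This is a linear approximation: the same per-unit change is assumed across the whole observed x range

The intercept β₀ = 65.3671 is the predicted satisfaction score when wait time = 0; since the smallest observed x is 5.35, this is an extrapolation and mainly anchors the line.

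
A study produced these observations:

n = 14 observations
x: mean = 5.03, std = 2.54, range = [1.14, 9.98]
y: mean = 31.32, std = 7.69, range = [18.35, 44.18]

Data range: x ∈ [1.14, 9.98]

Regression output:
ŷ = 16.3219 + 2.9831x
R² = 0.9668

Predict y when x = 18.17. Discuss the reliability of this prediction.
ŷ = 70.5248 (extrapolation — x = 18.17 lies outside [1.14, 9.98], so reliability is low).

Prediction calculation:
ŷ = 16.3219 + 2.9831 × 18.17
ŷ = 70.5248

Reliability:
- Data range: x ∈ [1.14, 9.98]
- Prediction point: x = 18.17 is 8.19 units above the observed range → this is EXTRAPOLATION, not interpolation

Why that matters here:
- There are no observations near this x to validate the fitted line there
- Real relationships often flatten, saturate, or turn nonlinear at extremes

A defensible statement: 'if the linear trend continued to x = 18.17, y would be about 70.5248' — the premise is untested.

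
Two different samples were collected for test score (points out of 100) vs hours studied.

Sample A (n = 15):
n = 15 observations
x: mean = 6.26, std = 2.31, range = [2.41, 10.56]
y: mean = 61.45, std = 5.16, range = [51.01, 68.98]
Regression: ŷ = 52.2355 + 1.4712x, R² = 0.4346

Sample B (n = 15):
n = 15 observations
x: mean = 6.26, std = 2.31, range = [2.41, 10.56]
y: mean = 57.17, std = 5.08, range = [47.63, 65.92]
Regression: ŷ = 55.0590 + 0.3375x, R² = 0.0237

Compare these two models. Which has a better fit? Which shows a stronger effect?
Model A has the better fit (R² = 0.4346 vs 0.0237). Model A shows the stronger effect (|β₁| = 1.4712 vs 0.3375).

Model Comparison:

Fit — compare R²:
- Model A: R² = 0.4346 → 43.46% of variance in test score explained
- Model B: R² = 0.0237 → 2.37% of variance in test score explained
- 0.4346 > 0.0237 → Model A has the better fit

Which has the larger per-hour effect? (|β₁|)
- Model A: β₁ = 1.4712 → predicted test score rises 1.4712 points per additional hour of study time
- Model B: β₁ = 0.3375 → predicted test score rises 0.3375 points per additional hour of study time
- |1.4712| > |0.3375| → Model A shows the stronger marginal effect

Note: R² measures how tightly points cluster around the line; β₁ measures how steep the line is — they answer different questions.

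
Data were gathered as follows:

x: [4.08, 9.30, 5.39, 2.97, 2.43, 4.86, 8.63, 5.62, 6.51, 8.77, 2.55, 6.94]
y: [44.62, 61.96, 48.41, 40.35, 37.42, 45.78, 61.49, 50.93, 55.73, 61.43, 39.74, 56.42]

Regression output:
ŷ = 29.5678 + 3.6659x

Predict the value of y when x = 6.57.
ŷ = 53.6528

To predict y for x = 6.57, substitute into the regression equation:

ŷ = 29.5678 + 3.6659 × 6.57
ŷ = 29.5678 + 24.0850
ŷ = 53.6528

This is a point prediction; actual observations scatter around it by roughly the residual standard deviation.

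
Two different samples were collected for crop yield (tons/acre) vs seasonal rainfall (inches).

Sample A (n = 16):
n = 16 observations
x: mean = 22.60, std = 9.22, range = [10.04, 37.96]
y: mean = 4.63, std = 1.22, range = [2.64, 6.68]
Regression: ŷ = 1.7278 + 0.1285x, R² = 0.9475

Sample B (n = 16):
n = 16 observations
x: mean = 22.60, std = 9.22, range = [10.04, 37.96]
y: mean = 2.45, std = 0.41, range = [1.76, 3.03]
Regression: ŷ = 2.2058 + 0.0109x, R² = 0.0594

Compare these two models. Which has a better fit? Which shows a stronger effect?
Model A has the better fit (R² = 0.9475 vs 0.0594). Model A shows the stronger effect (|β₁| = 0.1285 vs 0.0109).

Model Comparison:

Goodness of fit (R²):
- Model A: R² = 0.9475 → 94.75% of variance in crop yield explained
- Model B: R² = 0.0594 → 5.94% of variance in crop yield explained
- 0.9475 > 0.0594 → Model A has the better fit

Which has the larger per-inch effect? (|β₁|)
- Model A: β₁ = 0.1285 → predicted crop yield rises 0.1285 tons/acre per additional inch of rainfall
- Model B: β₁ = 0.0109 → predicted crop yield rises 0.0109 tons/acre per additional inch of rainfall
- |0.1285| > |0.0109| → Model A shows the stronger marginal effect

Note: R² measures how tightly points cluster around the line; β₁ measures how steep the line is — they answer different questions.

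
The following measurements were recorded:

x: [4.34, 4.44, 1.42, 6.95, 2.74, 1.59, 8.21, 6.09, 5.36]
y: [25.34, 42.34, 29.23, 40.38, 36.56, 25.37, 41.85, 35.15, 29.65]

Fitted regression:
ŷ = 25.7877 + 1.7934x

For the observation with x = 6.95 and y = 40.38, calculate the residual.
Residual = 2.1282

The residual is the difference between the actual value and the predicted value:

Residual = y - ŷ

Step 1: Calculate predicted value
ŷ = 25.7877 + 1.7934 × 6.95
ŷ = 38.2518

Step 2: Calculate residual
Residual = 40.38 - 38.2518
Residual = 2.1282

The residual is positive, so the observed y = 40.38 sits above the regression line (the line underestimates it by 2.1282).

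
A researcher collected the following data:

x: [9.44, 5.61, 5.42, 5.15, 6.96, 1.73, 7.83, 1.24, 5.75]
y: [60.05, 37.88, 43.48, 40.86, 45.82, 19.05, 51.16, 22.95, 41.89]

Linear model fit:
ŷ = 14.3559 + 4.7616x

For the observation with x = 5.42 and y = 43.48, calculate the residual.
Residual = 3.3162

The residual is the difference between the actual value and the predicted value:

Residual = y - ŷ

Step 1: Calculate predicted value
ŷ = 14.3559 + 4.7616 × 5.42
ŷ = 40.1638

Step 2: Calculate residual
Residual = 43.48 - 40.1638
Residual = 3.3162

The residual is positive, so the observed y = 43.48 sits above the regression line (the line underestimates it by 3.3162).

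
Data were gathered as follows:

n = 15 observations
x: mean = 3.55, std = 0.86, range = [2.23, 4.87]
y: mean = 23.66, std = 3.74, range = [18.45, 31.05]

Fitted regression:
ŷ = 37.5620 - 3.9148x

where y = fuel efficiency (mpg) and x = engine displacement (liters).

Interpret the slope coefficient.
On average, fuel efficiency is about 3.9148 mpg lower for every extra liter of engine displacement.

β₁ = -3.9148 is the change in predicted fuel efficiency (mpg) per additional liter of engine displacement.

Interpretation:
- Engine displacement up by 1 liter → predicted fuel efficiency decreases by 3.9148 mpg
- This is a linear approximation: the same per-unit change is assumed across the whole observed x range
- The slope describes association in these data, not necessarily a causal effect

(β₀ = 37.5620 is the fitted value at x = 0 and is not part of the slope interpretation.)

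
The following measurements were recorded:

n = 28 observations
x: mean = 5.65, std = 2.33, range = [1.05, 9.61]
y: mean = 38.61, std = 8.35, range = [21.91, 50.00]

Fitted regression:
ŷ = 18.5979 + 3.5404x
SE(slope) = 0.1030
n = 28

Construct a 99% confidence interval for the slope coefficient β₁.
The 99% CI for β₁ is (3.2542, 3.8266)

Confidence interval for the slope:

The 99% CI for β₁ is: β̂₁ ± t*(α/2, n-2) × SE(β̂₁)

Step 1: Find critical t-value
- Confidence level = 0.99
- Degrees of freedom = n - 2 = 28 - 2 = 26
- t*(α/2, 26) = 2.7787

Step 2: Calculate margin of error
Margin = 2.7787 × 0.1030 = 0.2862

Step 3: Construct interval
CI = 3.5404 ± 0.2862
CI = (3.2542, 3.8266)

Interpretation: each one-unit increase in x is associated with a change in mean y of between 3.2542 and 3.8266, with 99% confidence.
Both endpoints are positive, so the data support a genuinely positive slope at this confidence level.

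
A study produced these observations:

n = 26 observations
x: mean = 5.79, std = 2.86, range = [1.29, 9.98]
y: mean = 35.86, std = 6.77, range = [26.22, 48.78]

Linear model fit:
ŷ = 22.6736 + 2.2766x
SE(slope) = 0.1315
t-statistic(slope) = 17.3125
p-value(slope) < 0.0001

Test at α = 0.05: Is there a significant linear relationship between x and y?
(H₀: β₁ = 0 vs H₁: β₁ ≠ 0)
Reject H₀: p-value < 0.0001 < α = 0.05. The linear relationship is significant at the 5% level.

Hypothesis test for the slope coefficient:

H₀: β₁ = 0 (no linear relationship)
H₁: β₁ ≠ 0 (linear relationship exists)

Test statistic: t = β̂₁ / SE(β̂₁) = 2.2766 / 0.1315 = 17.3125

p < 0.0001: how often a slope estimate this far from 0 (in SE units) would arise by chance if β₁ were truly 0.

Decision rule: reject H₀ if p-value < α.
p-value < 0.0001 < α = 0.05 → reject H₀.

At α = 0.05 the data do provide convincing evidence of a nonzero slope.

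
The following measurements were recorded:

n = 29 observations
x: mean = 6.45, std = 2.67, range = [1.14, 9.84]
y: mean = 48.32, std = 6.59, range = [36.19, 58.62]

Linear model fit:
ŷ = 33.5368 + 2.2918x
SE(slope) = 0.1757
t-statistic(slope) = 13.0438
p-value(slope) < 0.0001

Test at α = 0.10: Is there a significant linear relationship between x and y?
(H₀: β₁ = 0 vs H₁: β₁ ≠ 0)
Reject H₀: p-value < 0.0001 < α = 0.10. The linear relationship is significant at the 10% level.

Hypothesis test for the slope coefficient:

H₀: β₁ = 0 (no linear relationship)
H₁: β₁ ≠ 0 (linear relationship exists)

Test statistic: t = β̂₁ / SE(β̂₁) = 2.2918 / 0.1757 = 13.0438

p < 0.0001: how often a slope estimate this far from 0 (in SE units) would arise by chance if β₁ were truly 0.

Decision rule: reject H₀ if p-value < α.
p-value < 0.0001 < α = 0.10 → reject H₀.

Conclusion: the linear association between x and y is significant at the 10% level.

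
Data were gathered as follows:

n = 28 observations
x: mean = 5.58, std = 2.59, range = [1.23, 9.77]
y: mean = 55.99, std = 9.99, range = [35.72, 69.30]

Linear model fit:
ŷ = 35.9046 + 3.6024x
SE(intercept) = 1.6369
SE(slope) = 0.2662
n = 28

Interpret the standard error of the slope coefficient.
The slope 3.6024 is pinned down to within about ±0.2662 (one SE) by these data — relative uncertainty 7.4%, i.e. precise.

What SE measures:
- The standard error quantifies the sampling variability of the coefficient estimate
- It is the estimated standard deviation of β̂₁ across hypothetical repeated samples of the same size
- Smaller SE → more precise estimate

Relative precision:
- SE / |β̂₁| = 0.2662 / 3.6024 = 7.4%
- Rule of thumb (under 20%: precise; 20% to under 50%: moderately precise; 50% or more: imprecise) → precise

Link to interval estimation: a confidence interval for β₁ is β̂₁ ± t* × 0.2662, so SE sets the half-width per unit of t*.

What drives SE(β̂₁): wider spread of x values → smaller SE.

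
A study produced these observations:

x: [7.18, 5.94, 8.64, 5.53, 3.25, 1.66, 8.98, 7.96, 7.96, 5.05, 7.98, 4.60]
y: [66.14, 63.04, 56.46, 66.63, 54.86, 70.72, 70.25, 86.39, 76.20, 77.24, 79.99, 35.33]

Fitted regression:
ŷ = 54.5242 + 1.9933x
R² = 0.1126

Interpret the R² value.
About 11.26% of the variability in y is accounted for by the regression on x (R² = 0.1126) — a weak linear fit.

R² = 1 − SS_res/SS_tot compares the residual scatter to the total scatter of y about its mean.

Here R² = 0.1126:
- Explained: 11.26% of the variation in y
- Unexplained (residual): 100% − 11.26% = 88.74%
- Rule of thumb (below 0.3 weak; 0.3 to below 0.7 moderate; 0.7 and above strong) → weak

Calculation: R² = 1 − (SS_res / SS_tot), where SS_res is the sum of squared residuals and SS_tot the total sum of squares.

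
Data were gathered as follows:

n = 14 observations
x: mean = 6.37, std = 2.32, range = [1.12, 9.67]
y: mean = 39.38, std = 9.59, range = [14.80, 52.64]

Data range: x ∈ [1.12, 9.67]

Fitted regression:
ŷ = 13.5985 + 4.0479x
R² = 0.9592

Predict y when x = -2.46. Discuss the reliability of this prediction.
ŷ = 3.6407 (extrapolation — x = -2.46 lies outside [1.12, 9.67], so reliability is low).

Prediction calculation:
ŷ = 13.5985 + 4.0479 × (-2.46)
ŷ = 3.6407

Reliability:
- Data range: x ∈ [1.12, 9.67]
- Prediction point: x = -2.46 is 3.58 units below the observed range → this is EXTRAPOLATION, not interpolation

Why that matters here:
- The standard error of prediction grows with (x − x̄)², and x = -2.46 is far from x̄ = 6.37
- The linear relationship may not hold outside the observed range

Report the number if required, but flag clearly that it is an extrapolation.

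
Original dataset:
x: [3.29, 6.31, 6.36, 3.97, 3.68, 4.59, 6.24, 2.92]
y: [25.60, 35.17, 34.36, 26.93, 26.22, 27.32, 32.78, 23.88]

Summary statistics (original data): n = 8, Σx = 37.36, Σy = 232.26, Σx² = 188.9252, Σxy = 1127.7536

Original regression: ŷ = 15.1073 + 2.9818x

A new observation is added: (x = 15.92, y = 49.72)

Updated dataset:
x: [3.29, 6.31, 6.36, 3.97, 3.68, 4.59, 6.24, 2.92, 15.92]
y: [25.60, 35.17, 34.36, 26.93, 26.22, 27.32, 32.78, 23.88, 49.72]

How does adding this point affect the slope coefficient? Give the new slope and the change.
New slope β₁ = 1.9690 versus 2.9818 before: a change of -1.0128 (-34.0%).

The new point has HIGH LEVERAGE: x = 15.92 is far from the original mean x̄ = 37.36/8 ≈ 4.67 (original range [2.92, 6.36]).

Step 1: Update the sums with the new point (n goes from 8 to 9)
Σx  = 37.36 + 15.92 = 53.28
Σy  = 232.26 + 49.72 = 281.98
Σx² = 188.9252 + 15.92² = 188.9252 + 253.4464 = 442.3716
Σxy = 1127.7536 + 15.92×49.72 = 1127.7536 + 791.5424 = 1919.2960

Step 2: Recompute the slope with b₁ = (nΣxy − ΣxΣy) / (nΣx² − (Σx)²)
Numerator   = 9×1919.2960 − 53.28×281.98 = 17273.6640 − 15023.8944 = 2249.7696
Denominator = 9×442.3716 − 53.28² = 3981.3444 − 2838.7584 = 1142.5860
b₁(new) = 2249.7696 / 1142.5860 = 1.9690

(Same formula on the original sums: (8×1127.7536 − 37.36×232.26) / (8×188.9252 − 37.36²) = 344.7952 / 115.6320 = 2.9818, matching the given fit.)

Step 3: Change in slope
Δβ₁ = 1.9690 − 2.9818 = -1.0128
Relative change = -1.0128 / 2.9818 × 100% = -34.0%
→ the slope decreases when the point is added.

A high-leverage point only changes the slope if it is off the original line; here y = 49.72 is below the original trend, so the slope decreases.
In practice: investigate whether it comes from the same population as the rest of the sample; refit with and without it and report both if conclusions differ.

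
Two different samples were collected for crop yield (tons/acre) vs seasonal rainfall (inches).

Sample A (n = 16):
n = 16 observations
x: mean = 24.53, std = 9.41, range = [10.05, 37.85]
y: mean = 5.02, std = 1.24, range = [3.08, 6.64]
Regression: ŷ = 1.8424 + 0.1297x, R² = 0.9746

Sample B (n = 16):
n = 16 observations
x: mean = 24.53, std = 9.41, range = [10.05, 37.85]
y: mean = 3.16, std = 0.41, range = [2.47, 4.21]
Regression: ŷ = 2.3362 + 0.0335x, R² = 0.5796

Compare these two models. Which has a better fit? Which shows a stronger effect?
Model A has the better fit (R² = 0.9746 vs 0.5796). Model A shows the stronger effect (|β₁| = 0.1297 vs 0.0335).

Model Comparison:

Goodness of fit (R²):
- Model A: R² = 0.9746 → 97.46% of variance in crop yield explained
- Model B: R² = 0.5796 → 57.96% of variance in crop yield explained
- 0.9746 > 0.5796 → Model A has the better fit

Strength of effect — compare |β₁|:
- Model A: β₁ = 0.1297 → predicted crop yield rises 0.1297 tons/acre per additional inch of rainfall
- Model B: β₁ = 0.0335 → predicted crop yield rises 0.0335 tons/acre per additional inch of rainfall
- |0.1297| > |0.0335| → Model A shows the stronger marginal effect

Note: R² measures how tightly points cluster around the line; β₁ measures how steep the line is — they answer different questions.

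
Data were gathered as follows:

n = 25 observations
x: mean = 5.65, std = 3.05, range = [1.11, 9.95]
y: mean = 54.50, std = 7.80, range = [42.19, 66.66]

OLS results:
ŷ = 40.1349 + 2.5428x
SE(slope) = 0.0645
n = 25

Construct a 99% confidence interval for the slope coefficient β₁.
The 99% CI for β₁ is (2.3617, 2.7239)

Confidence interval for the slope:

The 99% CI for β₁ is: β̂₁ ± t*(α/2, n-2) × SE(β̂₁)

Step 1: Find critical t-value
- Confidence level = 0.99
- Degrees of freedom = n - 2 = 25 - 2 = 23
- t*(α/2, 23) = 2.8073

Step 2: Calculate margin of error
Margin = 2.8073 × 0.0645 = 0.1811

Step 3: Construct interval
CI = 2.5428 ± 0.1811
CI = (2.3617, 2.7239)

Interpretation: We are 99% confident that the true slope β₁ lies between 2.3617 and 2.7239.
The interval does not include 0, suggesting a significant linear relationship.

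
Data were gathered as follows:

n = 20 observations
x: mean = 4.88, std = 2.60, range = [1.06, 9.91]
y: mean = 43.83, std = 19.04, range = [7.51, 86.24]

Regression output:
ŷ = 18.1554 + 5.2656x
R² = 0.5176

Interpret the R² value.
About 51.76% of the variability in y is accounted for by the regression on x (R² = 0.5176) — a moderate linear fit.

R² = 1 − SS_res/SS_tot compares the residual scatter to the total scatter of y about its mean.

Here R² = 0.5176:
- Explained: 51.76% of the variation in y
- Unexplained (residual): 100% − 51.76% = 48.24%
- Rule of thumb (below 0.3 weak; 0.3 to below 0.7 moderate; 0.7 and above strong) → moderate

Note: R² says nothing about causation, and a high R² does not by itself mean the linear form is appropriate — check the residuals.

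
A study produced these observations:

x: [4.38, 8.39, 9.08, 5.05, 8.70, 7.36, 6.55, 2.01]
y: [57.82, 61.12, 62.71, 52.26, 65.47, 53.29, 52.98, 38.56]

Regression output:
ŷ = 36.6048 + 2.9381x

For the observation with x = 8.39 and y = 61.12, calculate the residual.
Residual = -0.1355

The residual is the difference between the actual value and the predicted value:

Residual = y - ŷ

Step 1: Calculate predicted value
ŷ = 36.6048 + 2.9381 × 8.39
ŷ = 61.2555

Step 2: Calculate residual
Residual = 61.12 - 61.2555
Residual = -0.1355

Interpretation: the model overestimates the actual value by 0.1355 at this point (negative residual → observation lies below the fitted line).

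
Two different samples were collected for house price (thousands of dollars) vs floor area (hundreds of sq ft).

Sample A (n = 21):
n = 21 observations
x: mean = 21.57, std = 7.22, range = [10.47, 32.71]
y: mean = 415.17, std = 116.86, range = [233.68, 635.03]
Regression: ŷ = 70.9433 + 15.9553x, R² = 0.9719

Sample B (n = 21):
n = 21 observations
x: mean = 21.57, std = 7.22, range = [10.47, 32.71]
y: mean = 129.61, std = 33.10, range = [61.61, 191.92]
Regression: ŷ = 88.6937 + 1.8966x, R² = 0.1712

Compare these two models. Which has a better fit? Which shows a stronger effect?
Model A has the better fit (R² = 0.9719 vs 0.1712). Model A shows the stronger effect (|β₁| = 15.9553 vs 1.8966).

Model Comparison:

Which explains more variance? (R²)
- Model A: R² = 0.9719 → 97.19% of variance in house price explained
- Model B: R² = 0.1712 → 17.12% of variance in house price explained
- 0.9719 > 0.1712 → Model A has the better fit

Strength of effect — compare |β₁|:
- Model A: β₁ = 15.9553 → predicted house price rises 15.9553 thousand dollars per additional hundred sq ft of floor area
- Model B: β₁ = 1.8966 → predicted house price rises 1.8966 thousand dollars per additional hundred sq ft of floor area
- |15.9553| > |1.8966| → Model A shows the stronger marginal effect

Notes:
- A better fit (higher R²) doesn't necessarily mean a more important relationship.
- The two samples could reflect different populations, time periods, or measurement quality.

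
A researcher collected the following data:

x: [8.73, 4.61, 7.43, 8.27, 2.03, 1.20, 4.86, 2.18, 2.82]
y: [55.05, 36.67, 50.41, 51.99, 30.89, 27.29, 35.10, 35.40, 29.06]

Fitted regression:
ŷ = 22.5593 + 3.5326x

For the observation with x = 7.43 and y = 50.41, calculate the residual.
Residual = 1.6035

The residual is the difference between the actual value and the predicted value:

Residual = y - ŷ

Step 1: Calculate predicted value
ŷ = 22.5593 + 3.5326 × 7.43
ŷ = 48.8065

Step 2: Calculate residual
Residual = 50.41 - 48.8065
Residual = 1.6035

The residual is positive, so the observed y = 50.41 sits above the regression line (the line underestimates it by 1.6035).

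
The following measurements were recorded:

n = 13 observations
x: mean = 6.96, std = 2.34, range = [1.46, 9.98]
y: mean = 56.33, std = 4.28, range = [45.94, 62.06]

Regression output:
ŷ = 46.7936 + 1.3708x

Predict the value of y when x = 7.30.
ŷ = 56.8004

x = 7.30 lies inside the observed range [1.46, 9.98], so the fitted equation applies directly:

ŷ = 46.7936 + 1.3708 × 7.30
ŷ = 46.7936 + 10.0068
ŷ = 56.8004

This is a point prediction; actual observations scatter around it by roughly the residual standard deviation.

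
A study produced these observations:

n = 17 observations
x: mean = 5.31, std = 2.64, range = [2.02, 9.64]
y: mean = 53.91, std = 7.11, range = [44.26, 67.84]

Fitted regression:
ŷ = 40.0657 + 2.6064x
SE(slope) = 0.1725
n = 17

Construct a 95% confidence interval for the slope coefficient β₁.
The 95% CI for β₁ is (2.2387, 2.9741)

Confidence interval for the slope:

The 95% CI for β₁ is: β̂₁ ± t*(α/2, n-2) × SE(β̂₁)

Step 1: Find critical t-value
- Confidence level = 0.95
- Degrees of freedom = n - 2 = 17 - 2 = 15
- t*(α/2, 15) = 2.1314

Step 2: Calculate margin of error
Margin = 2.1314 × 0.1725 = 0.3677

Step 3: Construct interval
CI = 2.6064 ± 0.3677
CI = (2.2387, 2.9741)

Interpretation: intervals built this way capture the true β₁ in 95% of repeated samples; here the plausible range for the per-unit effect of x on y is 2.2387 to 2.9741.
Since 0 is outside the interval, a two-sided test at α = 0.05 would reject H₀: β₁ = 0.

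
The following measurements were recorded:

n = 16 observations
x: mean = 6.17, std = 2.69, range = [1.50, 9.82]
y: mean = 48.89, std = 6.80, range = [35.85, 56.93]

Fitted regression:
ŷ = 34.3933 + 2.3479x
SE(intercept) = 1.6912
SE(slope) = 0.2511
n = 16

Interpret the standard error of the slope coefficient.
SE(β̂₁) = 0.2511 is the estimated standard deviation of the slope estimate across repeated samples; relative to β̂₁ = 2.3479 that is 10.7%, a precise estimate.

What SE measures:
- The standard error quantifies the sampling variability of the coefficient estimate
- It is the estimated standard deviation of β̂₁ across hypothetical repeated samples of the same size
- Smaller SE → more precise estimate

Relative precision:
- SE / |β̂₁| = 0.2511 / 2.3479 = 10.7%
- Rule of thumb (under 20%: precise; 20% to under 50%: moderately precise; 50% or more: imprecise) → precise

Rough 95% range (±2 SE): 2.3479 ± 0.5022 → (1.8457, 2.8501).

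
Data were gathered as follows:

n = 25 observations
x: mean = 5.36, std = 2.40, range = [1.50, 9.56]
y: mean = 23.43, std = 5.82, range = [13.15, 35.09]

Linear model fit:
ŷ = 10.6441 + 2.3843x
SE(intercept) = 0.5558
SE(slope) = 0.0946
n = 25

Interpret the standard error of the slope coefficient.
The slope 2.3843 is pinned down to within about ±0.0946 (one SE) by these data — relative uncertainty 4.0%, i.e. precise.

SE(β̂₁) = s / √Sxx, where s is the residual standard deviation and Sxx = Σ(x − x̄)². It is the yardstick for how far β̂₁ = 2.3843 could plausibly be from the true slope.

Relative precision:
- SE / |β̂₁| = 0.0946 / 2.3843 = 4.0%
- Rule of thumb (under 20%: precise; 20% to under 50%: moderately precise; 50% or more: imprecise) → precise

Link to the t-test: t = β̂₁ / SE(β̂₁) = 2.3843 / 0.0946 = 25.2040, the statistic for H₀: β₁ = 0.

What drives SE(β̂₁): larger n (here n = 25) → smaller SE; more residual scatter → larger SE; wider spread of x values → smaller SE.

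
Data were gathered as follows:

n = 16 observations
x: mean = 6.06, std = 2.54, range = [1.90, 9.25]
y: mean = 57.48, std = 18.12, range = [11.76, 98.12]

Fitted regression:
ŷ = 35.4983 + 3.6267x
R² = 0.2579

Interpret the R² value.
The model explains 25.79% of the variance in y (R² = 0.2579), leaving 74.21% unexplained; the fit is weak.

The coefficient of determination R² is the fraction of the total variation in y that the fitted line accounts for.

Here R² = 0.2579:
- Explained: 25.79% of the variation in y
- Unexplained (residual): 100% − 25.79% = 74.21%
- Rule of thumb (below 0.3 weak; 0.3 to below 0.7 moderate; 0.7 and above strong) → weak

Calculation: R² = 1 − (SS_res / SS_tot), where SS_res is the sum of squared residuals and SS_tot the total sum of squares.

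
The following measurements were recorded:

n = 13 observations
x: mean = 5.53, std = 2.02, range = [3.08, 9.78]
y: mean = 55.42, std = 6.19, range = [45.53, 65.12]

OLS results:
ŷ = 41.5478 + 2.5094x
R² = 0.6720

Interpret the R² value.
The model explains 67.20% of the variance in y (R² = 0.6720), leaving 32.80% unexplained; the fit is moderate.

The coefficient of determination R² is the fraction of the total variation in y that the fitted line accounts for.

Here R² = 0.6720:
- Explained: 67.20% of the variation in y
- Unexplained (residual): 100% − 67.20% = 32.80%
- Rule of thumb (below 0.3 weak; 0.3 to below 0.7 moderate; 0.7 and above strong) → moderate

Note: R² says nothing about causation, and a high R² does not by itself mean the linear form is appropriate — check the residuals.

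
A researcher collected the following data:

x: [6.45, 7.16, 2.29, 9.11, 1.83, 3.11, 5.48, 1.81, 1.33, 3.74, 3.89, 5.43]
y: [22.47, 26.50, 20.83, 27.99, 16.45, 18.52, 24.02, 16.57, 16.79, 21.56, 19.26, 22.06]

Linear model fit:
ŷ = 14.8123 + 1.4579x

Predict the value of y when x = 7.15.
ŷ = 25.2363

x = 7.15 lies inside the observed range [1.33, 9.11], so the fitted equation applies directly:

ŷ = 14.8123 + 1.4579 × 7.15
ŷ = 14.8123 + 10.4240
ŷ = 25.2363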